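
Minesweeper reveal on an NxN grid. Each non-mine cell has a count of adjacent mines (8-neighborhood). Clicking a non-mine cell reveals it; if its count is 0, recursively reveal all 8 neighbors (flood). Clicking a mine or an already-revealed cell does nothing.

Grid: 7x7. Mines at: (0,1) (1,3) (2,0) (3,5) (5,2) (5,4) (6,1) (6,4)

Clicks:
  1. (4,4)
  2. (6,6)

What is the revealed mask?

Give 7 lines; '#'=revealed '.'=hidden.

Click 1 (4,4) count=2: revealed 1 new [(4,4)] -> total=1
Click 2 (6,6) count=0: revealed 6 new [(4,5) (4,6) (5,5) (5,6) (6,5) (6,6)] -> total=7

Answer: .......
.......
.......
.......
....###
.....##
.....##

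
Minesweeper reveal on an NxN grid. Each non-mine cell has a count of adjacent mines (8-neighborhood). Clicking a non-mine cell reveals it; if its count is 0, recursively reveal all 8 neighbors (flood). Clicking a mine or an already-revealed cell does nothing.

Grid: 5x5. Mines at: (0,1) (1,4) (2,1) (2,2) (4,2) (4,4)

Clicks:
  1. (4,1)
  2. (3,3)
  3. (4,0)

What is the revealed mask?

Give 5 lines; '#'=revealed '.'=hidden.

Answer: .....
.....
.....
##.#.
##...

Derivation:
Click 1 (4,1) count=1: revealed 1 new [(4,1)] -> total=1
Click 2 (3,3) count=3: revealed 1 new [(3,3)] -> total=2
Click 3 (4,0) count=0: revealed 3 new [(3,0) (3,1) (4,0)] -> total=5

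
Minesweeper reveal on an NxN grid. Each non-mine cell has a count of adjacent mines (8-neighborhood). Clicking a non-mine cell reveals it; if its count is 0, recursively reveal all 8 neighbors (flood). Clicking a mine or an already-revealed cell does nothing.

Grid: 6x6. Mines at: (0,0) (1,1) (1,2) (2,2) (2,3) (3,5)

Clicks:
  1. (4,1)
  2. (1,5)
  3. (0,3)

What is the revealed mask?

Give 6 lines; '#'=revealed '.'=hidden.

Click 1 (4,1) count=0: revealed 19 new [(2,0) (2,1) (3,0) (3,1) (3,2) (3,3) (3,4) (4,0) (4,1) (4,2) (4,3) (4,4) (4,5) (5,0) (5,1) (5,2) (5,3) (5,4) (5,5)] -> total=19
Click 2 (1,5) count=0: revealed 8 new [(0,3) (0,4) (0,5) (1,3) (1,4) (1,5) (2,4) (2,5)] -> total=27
Click 3 (0,3) count=1: revealed 0 new [(none)] -> total=27

Answer: ...###
...###
##..##
#####.
######
######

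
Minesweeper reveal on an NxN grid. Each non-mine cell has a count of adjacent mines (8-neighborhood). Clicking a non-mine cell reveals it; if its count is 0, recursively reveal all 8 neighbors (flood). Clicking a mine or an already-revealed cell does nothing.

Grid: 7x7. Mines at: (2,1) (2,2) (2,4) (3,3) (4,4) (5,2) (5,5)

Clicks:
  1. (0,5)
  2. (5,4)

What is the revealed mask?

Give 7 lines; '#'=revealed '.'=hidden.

Click 1 (0,5) count=0: revealed 20 new [(0,0) (0,1) (0,2) (0,3) (0,4) (0,5) (0,6) (1,0) (1,1) (1,2) (1,3) (1,4) (1,5) (1,6) (2,5) (2,6) (3,5) (3,6) (4,5) (4,6)] -> total=20
Click 2 (5,4) count=2: revealed 1 new [(5,4)] -> total=21

Answer: #######
#######
.....##
.....##
.....##
....#..
.......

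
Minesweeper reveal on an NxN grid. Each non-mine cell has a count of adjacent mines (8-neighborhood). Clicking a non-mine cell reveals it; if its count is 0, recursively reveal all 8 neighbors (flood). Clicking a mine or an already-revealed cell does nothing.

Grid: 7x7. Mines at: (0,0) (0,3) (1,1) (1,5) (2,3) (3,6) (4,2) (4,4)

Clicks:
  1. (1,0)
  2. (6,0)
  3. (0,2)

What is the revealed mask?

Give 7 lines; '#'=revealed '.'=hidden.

Answer: ..#....
#......
##.....
##.....
##...##
#######
#######

Derivation:
Click 1 (1,0) count=2: revealed 1 new [(1,0)] -> total=1
Click 2 (6,0) count=0: revealed 22 new [(2,0) (2,1) (3,0) (3,1) (4,0) (4,1) (4,5) (4,6) (5,0) (5,1) (5,2) (5,3) (5,4) (5,5) (5,6) (6,0) (6,1) (6,2) (6,3) (6,4) (6,5) (6,6)] -> total=23
Click 3 (0,2) count=2: revealed 1 new [(0,2)] -> total=24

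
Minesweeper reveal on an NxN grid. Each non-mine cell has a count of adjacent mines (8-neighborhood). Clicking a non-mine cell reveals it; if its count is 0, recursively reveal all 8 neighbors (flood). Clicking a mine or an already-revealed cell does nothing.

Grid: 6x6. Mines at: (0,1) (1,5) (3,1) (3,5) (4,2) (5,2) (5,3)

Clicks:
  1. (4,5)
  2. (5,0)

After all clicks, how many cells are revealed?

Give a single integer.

Click 1 (4,5) count=1: revealed 1 new [(4,5)] -> total=1
Click 2 (5,0) count=0: revealed 4 new [(4,0) (4,1) (5,0) (5,1)] -> total=5

Answer: 5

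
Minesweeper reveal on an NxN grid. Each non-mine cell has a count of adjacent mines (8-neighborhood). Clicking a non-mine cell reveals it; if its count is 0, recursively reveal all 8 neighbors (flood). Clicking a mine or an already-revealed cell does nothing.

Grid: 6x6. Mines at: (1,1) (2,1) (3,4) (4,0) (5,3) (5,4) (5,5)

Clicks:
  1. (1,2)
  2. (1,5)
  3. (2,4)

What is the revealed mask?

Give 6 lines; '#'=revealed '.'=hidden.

Click 1 (1,2) count=2: revealed 1 new [(1,2)] -> total=1
Click 2 (1,5) count=0: revealed 11 new [(0,2) (0,3) (0,4) (0,5) (1,3) (1,4) (1,5) (2,2) (2,3) (2,4) (2,5)] -> total=12
Click 3 (2,4) count=1: revealed 0 new [(none)] -> total=12

Answer: ..####
..####
..####
......
......
......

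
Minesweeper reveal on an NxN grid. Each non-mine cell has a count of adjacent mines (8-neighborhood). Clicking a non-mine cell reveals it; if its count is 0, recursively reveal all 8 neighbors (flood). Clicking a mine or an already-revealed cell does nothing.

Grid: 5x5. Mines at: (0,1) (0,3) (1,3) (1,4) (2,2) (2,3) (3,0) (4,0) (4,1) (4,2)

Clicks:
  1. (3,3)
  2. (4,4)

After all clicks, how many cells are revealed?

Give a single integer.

Click 1 (3,3) count=3: revealed 1 new [(3,3)] -> total=1
Click 2 (4,4) count=0: revealed 3 new [(3,4) (4,3) (4,4)] -> total=4

Answer: 4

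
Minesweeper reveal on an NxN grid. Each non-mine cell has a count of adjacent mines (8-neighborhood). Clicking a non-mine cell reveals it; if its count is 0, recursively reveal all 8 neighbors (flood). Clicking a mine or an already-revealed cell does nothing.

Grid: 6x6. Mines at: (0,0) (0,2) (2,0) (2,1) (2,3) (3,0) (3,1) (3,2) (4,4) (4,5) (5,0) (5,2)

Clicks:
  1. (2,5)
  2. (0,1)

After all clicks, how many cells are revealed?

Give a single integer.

Click 1 (2,5) count=0: revealed 10 new [(0,3) (0,4) (0,5) (1,3) (1,4) (1,5) (2,4) (2,5) (3,4) (3,5)] -> total=10
Click 2 (0,1) count=2: revealed 1 new [(0,1)] -> total=11

Answer: 11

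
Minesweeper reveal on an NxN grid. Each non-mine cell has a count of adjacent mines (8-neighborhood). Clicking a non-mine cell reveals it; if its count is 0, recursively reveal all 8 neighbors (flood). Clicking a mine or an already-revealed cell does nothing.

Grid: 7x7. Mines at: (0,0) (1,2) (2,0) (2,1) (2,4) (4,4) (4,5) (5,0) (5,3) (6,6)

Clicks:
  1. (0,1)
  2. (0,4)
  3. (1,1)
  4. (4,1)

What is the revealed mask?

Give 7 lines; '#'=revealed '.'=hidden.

Click 1 (0,1) count=2: revealed 1 new [(0,1)] -> total=1
Click 2 (0,4) count=0: revealed 12 new [(0,3) (0,4) (0,5) (0,6) (1,3) (1,4) (1,5) (1,6) (2,5) (2,6) (3,5) (3,6)] -> total=13
Click 3 (1,1) count=4: revealed 1 new [(1,1)] -> total=14
Click 4 (4,1) count=1: revealed 1 new [(4,1)] -> total=15

Answer: .#.####
.#.####
.....##
.....##
.#.....
.......
.......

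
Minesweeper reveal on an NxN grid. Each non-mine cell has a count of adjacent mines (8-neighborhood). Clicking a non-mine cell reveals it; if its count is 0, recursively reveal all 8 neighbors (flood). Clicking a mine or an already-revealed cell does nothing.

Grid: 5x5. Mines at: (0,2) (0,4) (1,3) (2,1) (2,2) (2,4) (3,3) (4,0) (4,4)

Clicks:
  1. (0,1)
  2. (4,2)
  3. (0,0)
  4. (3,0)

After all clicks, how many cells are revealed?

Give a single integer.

Answer: 6

Derivation:
Click 1 (0,1) count=1: revealed 1 new [(0,1)] -> total=1
Click 2 (4,2) count=1: revealed 1 new [(4,2)] -> total=2
Click 3 (0,0) count=0: revealed 3 new [(0,0) (1,0) (1,1)] -> total=5
Click 4 (3,0) count=2: revealed 1 new [(3,0)] -> total=6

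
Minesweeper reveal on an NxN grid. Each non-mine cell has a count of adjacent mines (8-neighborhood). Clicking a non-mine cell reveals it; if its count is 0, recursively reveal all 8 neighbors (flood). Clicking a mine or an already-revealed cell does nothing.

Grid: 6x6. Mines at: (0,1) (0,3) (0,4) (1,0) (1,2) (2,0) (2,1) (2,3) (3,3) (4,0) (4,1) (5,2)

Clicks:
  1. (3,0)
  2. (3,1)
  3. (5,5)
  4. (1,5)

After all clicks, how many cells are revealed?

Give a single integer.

Click 1 (3,0) count=4: revealed 1 new [(3,0)] -> total=1
Click 2 (3,1) count=4: revealed 1 new [(3,1)] -> total=2
Click 3 (5,5) count=0: revealed 12 new [(1,4) (1,5) (2,4) (2,5) (3,4) (3,5) (4,3) (4,4) (4,5) (5,3) (5,4) (5,5)] -> total=14
Click 4 (1,5) count=1: revealed 0 new [(none)] -> total=14

Answer: 14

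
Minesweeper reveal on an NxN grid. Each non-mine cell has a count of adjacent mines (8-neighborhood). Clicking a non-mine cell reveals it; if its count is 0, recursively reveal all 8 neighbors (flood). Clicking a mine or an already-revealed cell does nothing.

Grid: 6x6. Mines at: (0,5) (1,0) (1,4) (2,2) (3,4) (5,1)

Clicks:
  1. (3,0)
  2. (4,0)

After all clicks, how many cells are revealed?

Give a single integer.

Answer: 6

Derivation:
Click 1 (3,0) count=0: revealed 6 new [(2,0) (2,1) (3,0) (3,1) (4,0) (4,1)] -> total=6
Click 2 (4,0) count=1: revealed 0 new [(none)] -> total=6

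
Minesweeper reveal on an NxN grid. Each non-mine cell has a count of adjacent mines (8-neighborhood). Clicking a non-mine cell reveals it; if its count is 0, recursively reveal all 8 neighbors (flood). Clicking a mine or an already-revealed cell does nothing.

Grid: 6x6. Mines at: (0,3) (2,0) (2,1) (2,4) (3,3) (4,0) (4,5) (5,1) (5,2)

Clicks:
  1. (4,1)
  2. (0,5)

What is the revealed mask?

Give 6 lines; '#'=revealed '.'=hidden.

Click 1 (4,1) count=3: revealed 1 new [(4,1)] -> total=1
Click 2 (0,5) count=0: revealed 4 new [(0,4) (0,5) (1,4) (1,5)] -> total=5

Answer: ....##
....##
......
......
.#....
......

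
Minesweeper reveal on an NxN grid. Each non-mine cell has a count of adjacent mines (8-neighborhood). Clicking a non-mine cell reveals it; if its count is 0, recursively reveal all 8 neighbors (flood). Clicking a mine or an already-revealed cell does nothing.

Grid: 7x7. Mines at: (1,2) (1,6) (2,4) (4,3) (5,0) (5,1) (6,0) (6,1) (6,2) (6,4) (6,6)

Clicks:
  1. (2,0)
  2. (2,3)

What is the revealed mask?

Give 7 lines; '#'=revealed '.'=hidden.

Click 1 (2,0) count=0: revealed 13 new [(0,0) (0,1) (1,0) (1,1) (2,0) (2,1) (2,2) (3,0) (3,1) (3,2) (4,0) (4,1) (4,2)] -> total=13
Click 2 (2,3) count=2: revealed 1 new [(2,3)] -> total=14

Answer: ##.....
##.....
####...
###....
###....
.......
.......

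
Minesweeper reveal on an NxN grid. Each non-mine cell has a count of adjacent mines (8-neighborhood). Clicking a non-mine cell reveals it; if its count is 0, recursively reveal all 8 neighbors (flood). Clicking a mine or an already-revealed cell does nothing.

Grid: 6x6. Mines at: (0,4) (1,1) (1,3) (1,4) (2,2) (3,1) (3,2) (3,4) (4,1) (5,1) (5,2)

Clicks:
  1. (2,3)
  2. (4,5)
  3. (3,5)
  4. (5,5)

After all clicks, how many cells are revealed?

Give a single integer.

Answer: 8

Derivation:
Click 1 (2,3) count=5: revealed 1 new [(2,3)] -> total=1
Click 2 (4,5) count=1: revealed 1 new [(4,5)] -> total=2
Click 3 (3,5) count=1: revealed 1 new [(3,5)] -> total=3
Click 4 (5,5) count=0: revealed 5 new [(4,3) (4,4) (5,3) (5,4) (5,5)] -> total=8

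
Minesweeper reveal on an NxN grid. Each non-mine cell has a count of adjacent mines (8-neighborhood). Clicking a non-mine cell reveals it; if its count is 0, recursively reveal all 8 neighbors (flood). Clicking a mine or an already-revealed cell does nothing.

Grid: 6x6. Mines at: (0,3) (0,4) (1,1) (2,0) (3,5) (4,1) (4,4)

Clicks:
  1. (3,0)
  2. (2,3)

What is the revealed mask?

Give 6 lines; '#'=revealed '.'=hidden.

Answer: ......
..###.
..###.
#.###.
......
......

Derivation:
Click 1 (3,0) count=2: revealed 1 new [(3,0)] -> total=1
Click 2 (2,3) count=0: revealed 9 new [(1,2) (1,3) (1,4) (2,2) (2,3) (2,4) (3,2) (3,3) (3,4)] -> total=10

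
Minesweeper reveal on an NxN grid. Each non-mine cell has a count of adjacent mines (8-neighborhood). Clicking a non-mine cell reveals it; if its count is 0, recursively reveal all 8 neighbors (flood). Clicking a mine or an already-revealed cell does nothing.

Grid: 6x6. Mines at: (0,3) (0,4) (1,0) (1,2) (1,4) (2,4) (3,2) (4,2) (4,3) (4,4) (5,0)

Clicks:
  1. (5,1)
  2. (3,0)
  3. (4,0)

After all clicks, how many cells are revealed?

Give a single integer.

Click 1 (5,1) count=2: revealed 1 new [(5,1)] -> total=1
Click 2 (3,0) count=0: revealed 6 new [(2,0) (2,1) (3,0) (3,1) (4,0) (4,1)] -> total=7
Click 3 (4,0) count=1: revealed 0 new [(none)] -> total=7

Answer: 7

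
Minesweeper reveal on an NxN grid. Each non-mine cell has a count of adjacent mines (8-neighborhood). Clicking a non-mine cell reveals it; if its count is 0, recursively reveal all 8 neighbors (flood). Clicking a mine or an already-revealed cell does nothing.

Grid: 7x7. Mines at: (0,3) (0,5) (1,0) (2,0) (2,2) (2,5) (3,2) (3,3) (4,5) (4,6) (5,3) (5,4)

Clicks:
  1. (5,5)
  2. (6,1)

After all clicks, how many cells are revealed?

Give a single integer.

Click 1 (5,5) count=3: revealed 1 new [(5,5)] -> total=1
Click 2 (6,1) count=0: revealed 11 new [(3,0) (3,1) (4,0) (4,1) (4,2) (5,0) (5,1) (5,2) (6,0) (6,1) (6,2)] -> total=12

Answer: 12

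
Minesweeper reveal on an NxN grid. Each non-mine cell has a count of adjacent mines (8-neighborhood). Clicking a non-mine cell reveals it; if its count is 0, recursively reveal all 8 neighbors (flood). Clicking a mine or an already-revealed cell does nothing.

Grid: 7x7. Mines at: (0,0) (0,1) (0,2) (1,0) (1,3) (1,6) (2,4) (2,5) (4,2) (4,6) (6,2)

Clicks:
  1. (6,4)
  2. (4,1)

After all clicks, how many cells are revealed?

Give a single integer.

Click 1 (6,4) count=0: revealed 14 new [(3,3) (3,4) (3,5) (4,3) (4,4) (4,5) (5,3) (5,4) (5,5) (5,6) (6,3) (6,4) (6,5) (6,6)] -> total=14
Click 2 (4,1) count=1: revealed 1 new [(4,1)] -> total=15

Answer: 15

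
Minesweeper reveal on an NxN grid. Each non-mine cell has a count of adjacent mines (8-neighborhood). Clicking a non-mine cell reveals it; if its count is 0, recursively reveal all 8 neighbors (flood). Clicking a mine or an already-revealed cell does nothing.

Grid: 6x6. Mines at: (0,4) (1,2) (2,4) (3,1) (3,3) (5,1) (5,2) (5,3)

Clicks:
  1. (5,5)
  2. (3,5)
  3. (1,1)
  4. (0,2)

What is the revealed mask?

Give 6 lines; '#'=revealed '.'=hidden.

Click 1 (5,5) count=0: revealed 6 new [(3,4) (3,5) (4,4) (4,5) (5,4) (5,5)] -> total=6
Click 2 (3,5) count=1: revealed 0 new [(none)] -> total=6
Click 3 (1,1) count=1: revealed 1 new [(1,1)] -> total=7
Click 4 (0,2) count=1: revealed 1 new [(0,2)] -> total=8

Answer: ..#...
.#....
......
....##
....##
....##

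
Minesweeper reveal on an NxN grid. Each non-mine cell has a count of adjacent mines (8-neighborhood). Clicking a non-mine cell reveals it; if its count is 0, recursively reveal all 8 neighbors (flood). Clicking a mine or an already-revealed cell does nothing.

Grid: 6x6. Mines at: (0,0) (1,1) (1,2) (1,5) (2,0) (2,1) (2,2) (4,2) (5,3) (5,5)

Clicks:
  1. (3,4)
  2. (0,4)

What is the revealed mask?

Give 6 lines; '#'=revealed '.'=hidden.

Answer: ....#.
......
...###
...###
...###
......

Derivation:
Click 1 (3,4) count=0: revealed 9 new [(2,3) (2,4) (2,5) (3,3) (3,4) (3,5) (4,3) (4,4) (4,5)] -> total=9
Click 2 (0,4) count=1: revealed 1 new [(0,4)] -> total=10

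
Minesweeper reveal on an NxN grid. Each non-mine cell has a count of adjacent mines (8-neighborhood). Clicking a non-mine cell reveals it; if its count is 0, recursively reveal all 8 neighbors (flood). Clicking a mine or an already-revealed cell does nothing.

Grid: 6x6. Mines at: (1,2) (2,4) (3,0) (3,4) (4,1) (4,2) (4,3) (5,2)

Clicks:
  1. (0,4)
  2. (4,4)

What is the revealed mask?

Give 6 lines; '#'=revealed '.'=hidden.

Answer: ...###
...###
......
......
....#.
......

Derivation:
Click 1 (0,4) count=0: revealed 6 new [(0,3) (0,4) (0,5) (1,3) (1,4) (1,5)] -> total=6
Click 2 (4,4) count=2: revealed 1 new [(4,4)] -> total=7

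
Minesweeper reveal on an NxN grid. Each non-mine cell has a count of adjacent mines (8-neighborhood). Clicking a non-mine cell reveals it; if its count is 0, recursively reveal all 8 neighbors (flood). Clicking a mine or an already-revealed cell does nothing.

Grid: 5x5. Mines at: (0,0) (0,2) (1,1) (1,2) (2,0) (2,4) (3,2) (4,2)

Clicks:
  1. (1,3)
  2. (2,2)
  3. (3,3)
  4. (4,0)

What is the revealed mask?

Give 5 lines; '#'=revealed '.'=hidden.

Answer: .....
...#.
..#..
##.#.
##...

Derivation:
Click 1 (1,3) count=3: revealed 1 new [(1,3)] -> total=1
Click 2 (2,2) count=3: revealed 1 new [(2,2)] -> total=2
Click 3 (3,3) count=3: revealed 1 new [(3,3)] -> total=3
Click 4 (4,0) count=0: revealed 4 new [(3,0) (3,1) (4,0) (4,1)] -> total=7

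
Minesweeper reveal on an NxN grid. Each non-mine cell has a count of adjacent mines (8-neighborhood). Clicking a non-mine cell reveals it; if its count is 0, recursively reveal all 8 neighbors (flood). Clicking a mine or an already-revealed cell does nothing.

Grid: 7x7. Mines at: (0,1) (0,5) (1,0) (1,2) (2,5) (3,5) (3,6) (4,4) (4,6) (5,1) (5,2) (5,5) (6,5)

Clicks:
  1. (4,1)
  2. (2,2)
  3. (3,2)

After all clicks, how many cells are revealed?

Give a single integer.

Click 1 (4,1) count=2: revealed 1 new [(4,1)] -> total=1
Click 2 (2,2) count=1: revealed 1 new [(2,2)] -> total=2
Click 3 (3,2) count=0: revealed 10 new [(2,0) (2,1) (2,3) (3,0) (3,1) (3,2) (3,3) (4,0) (4,2) (4,3)] -> total=12

Answer: 12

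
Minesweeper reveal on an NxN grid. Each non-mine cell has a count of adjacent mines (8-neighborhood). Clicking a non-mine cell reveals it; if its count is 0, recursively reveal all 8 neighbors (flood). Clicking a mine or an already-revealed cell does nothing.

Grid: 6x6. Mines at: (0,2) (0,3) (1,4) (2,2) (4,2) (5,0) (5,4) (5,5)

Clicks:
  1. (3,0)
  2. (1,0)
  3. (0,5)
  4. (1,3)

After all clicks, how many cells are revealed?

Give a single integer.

Answer: 12

Derivation:
Click 1 (3,0) count=0: revealed 10 new [(0,0) (0,1) (1,0) (1,1) (2,0) (2,1) (3,0) (3,1) (4,0) (4,1)] -> total=10
Click 2 (1,0) count=0: revealed 0 new [(none)] -> total=10
Click 3 (0,5) count=1: revealed 1 new [(0,5)] -> total=11
Click 4 (1,3) count=4: revealed 1 new [(1,3)] -> total=12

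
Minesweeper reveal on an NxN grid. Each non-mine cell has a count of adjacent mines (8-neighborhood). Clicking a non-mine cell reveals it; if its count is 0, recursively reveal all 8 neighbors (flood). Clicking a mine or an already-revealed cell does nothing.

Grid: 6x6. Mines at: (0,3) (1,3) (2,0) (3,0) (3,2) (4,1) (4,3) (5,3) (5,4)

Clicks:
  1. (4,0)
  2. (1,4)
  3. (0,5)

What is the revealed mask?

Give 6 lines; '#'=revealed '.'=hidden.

Answer: ....##
....##
....##
....##
#...##
......

Derivation:
Click 1 (4,0) count=2: revealed 1 new [(4,0)] -> total=1
Click 2 (1,4) count=2: revealed 1 new [(1,4)] -> total=2
Click 3 (0,5) count=0: revealed 9 new [(0,4) (0,5) (1,5) (2,4) (2,5) (3,4) (3,5) (4,4) (4,5)] -> total=11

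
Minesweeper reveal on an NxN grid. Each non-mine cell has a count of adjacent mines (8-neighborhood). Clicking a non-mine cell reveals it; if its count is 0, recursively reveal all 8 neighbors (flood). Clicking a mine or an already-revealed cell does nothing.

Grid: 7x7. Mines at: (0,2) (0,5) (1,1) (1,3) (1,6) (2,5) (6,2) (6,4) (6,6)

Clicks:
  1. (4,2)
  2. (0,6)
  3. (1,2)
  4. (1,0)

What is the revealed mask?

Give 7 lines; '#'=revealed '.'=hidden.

Answer: ......#
#.#....
#####..
#######
#######
#######
##.....

Derivation:
Click 1 (4,2) count=0: revealed 28 new [(2,0) (2,1) (2,2) (2,3) (2,4) (3,0) (3,1) (3,2) (3,3) (3,4) (3,5) (3,6) (4,0) (4,1) (4,2) (4,3) (4,4) (4,5) (4,6) (5,0) (5,1) (5,2) (5,3) (5,4) (5,5) (5,6) (6,0) (6,1)] -> total=28
Click 2 (0,6) count=2: revealed 1 new [(0,6)] -> total=29
Click 3 (1,2) count=3: revealed 1 new [(1,2)] -> total=30
Click 4 (1,0) count=1: revealed 1 new [(1,0)] -> total=31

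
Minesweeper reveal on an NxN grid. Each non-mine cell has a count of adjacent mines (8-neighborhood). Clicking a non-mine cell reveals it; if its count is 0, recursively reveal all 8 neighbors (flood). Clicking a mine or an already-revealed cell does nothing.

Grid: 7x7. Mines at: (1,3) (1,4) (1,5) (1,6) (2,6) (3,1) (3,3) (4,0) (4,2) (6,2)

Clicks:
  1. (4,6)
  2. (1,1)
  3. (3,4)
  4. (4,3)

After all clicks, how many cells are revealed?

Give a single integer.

Answer: 24

Derivation:
Click 1 (4,6) count=0: revealed 15 new [(3,4) (3,5) (3,6) (4,3) (4,4) (4,5) (4,6) (5,3) (5,4) (5,5) (5,6) (6,3) (6,4) (6,5) (6,6)] -> total=15
Click 2 (1,1) count=0: revealed 9 new [(0,0) (0,1) (0,2) (1,0) (1,1) (1,2) (2,0) (2,1) (2,2)] -> total=24
Click 3 (3,4) count=1: revealed 0 new [(none)] -> total=24
Click 4 (4,3) count=2: revealed 0 new [(none)] -> total=24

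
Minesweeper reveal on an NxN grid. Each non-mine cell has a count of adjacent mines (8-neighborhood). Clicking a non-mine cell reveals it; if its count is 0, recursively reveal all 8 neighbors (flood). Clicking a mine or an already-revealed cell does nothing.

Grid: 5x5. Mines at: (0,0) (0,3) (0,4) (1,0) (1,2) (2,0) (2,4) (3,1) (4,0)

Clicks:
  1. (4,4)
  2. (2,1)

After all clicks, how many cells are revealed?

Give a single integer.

Answer: 7

Derivation:
Click 1 (4,4) count=0: revealed 6 new [(3,2) (3,3) (3,4) (4,2) (4,3) (4,4)] -> total=6
Click 2 (2,1) count=4: revealed 1 new [(2,1)] -> total=7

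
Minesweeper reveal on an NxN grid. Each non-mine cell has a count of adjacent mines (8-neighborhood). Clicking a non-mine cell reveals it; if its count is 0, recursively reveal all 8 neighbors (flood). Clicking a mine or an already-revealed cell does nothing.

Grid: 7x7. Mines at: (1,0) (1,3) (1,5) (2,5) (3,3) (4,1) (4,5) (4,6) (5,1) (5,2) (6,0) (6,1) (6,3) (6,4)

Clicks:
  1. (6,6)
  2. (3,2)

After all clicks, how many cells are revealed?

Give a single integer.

Answer: 5

Derivation:
Click 1 (6,6) count=0: revealed 4 new [(5,5) (5,6) (6,5) (6,6)] -> total=4
Click 2 (3,2) count=2: revealed 1 new [(3,2)] -> total=5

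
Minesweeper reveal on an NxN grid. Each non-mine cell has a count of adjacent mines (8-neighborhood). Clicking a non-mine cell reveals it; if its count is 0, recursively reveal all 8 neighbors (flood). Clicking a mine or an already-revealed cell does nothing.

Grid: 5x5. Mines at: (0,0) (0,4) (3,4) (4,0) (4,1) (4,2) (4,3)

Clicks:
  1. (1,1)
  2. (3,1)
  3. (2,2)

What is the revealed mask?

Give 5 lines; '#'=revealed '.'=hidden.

Answer: .###.
####.
####.
####.
.....

Derivation:
Click 1 (1,1) count=1: revealed 1 new [(1,1)] -> total=1
Click 2 (3,1) count=3: revealed 1 new [(3,1)] -> total=2
Click 3 (2,2) count=0: revealed 13 new [(0,1) (0,2) (0,3) (1,0) (1,2) (1,3) (2,0) (2,1) (2,2) (2,3) (3,0) (3,2) (3,3)] -> total=15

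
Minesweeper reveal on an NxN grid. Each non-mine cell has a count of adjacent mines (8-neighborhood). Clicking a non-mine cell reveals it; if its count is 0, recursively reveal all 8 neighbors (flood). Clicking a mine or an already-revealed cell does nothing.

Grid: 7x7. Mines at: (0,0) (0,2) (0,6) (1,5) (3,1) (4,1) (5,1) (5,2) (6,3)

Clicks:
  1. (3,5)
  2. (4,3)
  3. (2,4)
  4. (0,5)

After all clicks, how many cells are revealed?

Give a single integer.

Click 1 (3,5) count=0: revealed 25 new [(1,2) (1,3) (1,4) (2,2) (2,3) (2,4) (2,5) (2,6) (3,2) (3,3) (3,4) (3,5) (3,6) (4,2) (4,3) (4,4) (4,5) (4,6) (5,3) (5,4) (5,5) (5,6) (6,4) (6,5) (6,6)] -> total=25
Click 2 (4,3) count=1: revealed 0 new [(none)] -> total=25
Click 3 (2,4) count=1: revealed 0 new [(none)] -> total=25
Click 4 (0,5) count=2: revealed 1 new [(0,5)] -> total=26

Answer: 26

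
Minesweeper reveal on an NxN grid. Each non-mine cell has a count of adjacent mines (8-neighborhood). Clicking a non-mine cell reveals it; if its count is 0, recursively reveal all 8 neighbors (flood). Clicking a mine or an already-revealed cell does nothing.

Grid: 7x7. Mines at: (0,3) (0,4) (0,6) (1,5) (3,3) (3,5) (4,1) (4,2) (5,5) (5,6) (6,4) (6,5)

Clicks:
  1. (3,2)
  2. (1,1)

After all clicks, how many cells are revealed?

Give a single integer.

Click 1 (3,2) count=3: revealed 1 new [(3,2)] -> total=1
Click 2 (1,1) count=0: revealed 11 new [(0,0) (0,1) (0,2) (1,0) (1,1) (1,2) (2,0) (2,1) (2,2) (3,0) (3,1)] -> total=12

Answer: 12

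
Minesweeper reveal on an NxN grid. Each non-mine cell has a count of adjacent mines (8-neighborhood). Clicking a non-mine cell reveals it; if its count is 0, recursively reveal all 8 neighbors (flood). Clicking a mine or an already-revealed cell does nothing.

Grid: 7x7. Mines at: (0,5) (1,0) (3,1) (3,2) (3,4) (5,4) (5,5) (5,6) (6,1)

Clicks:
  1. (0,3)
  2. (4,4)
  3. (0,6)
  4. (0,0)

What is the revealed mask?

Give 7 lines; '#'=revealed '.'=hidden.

Click 1 (0,3) count=0: revealed 12 new [(0,1) (0,2) (0,3) (0,4) (1,1) (1,2) (1,3) (1,4) (2,1) (2,2) (2,3) (2,4)] -> total=12
Click 2 (4,4) count=3: revealed 1 new [(4,4)] -> total=13
Click 3 (0,6) count=1: revealed 1 new [(0,6)] -> total=14
Click 4 (0,0) count=1: revealed 1 new [(0,0)] -> total=15

Answer: #####.#
.####..
.####..
.......
....#..
.......
.......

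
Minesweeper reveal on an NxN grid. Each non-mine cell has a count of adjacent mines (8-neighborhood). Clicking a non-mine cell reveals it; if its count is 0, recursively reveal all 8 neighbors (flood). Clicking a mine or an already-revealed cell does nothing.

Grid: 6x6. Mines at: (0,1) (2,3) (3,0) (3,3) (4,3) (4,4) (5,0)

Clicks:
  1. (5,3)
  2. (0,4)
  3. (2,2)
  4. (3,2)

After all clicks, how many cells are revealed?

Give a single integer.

Click 1 (5,3) count=2: revealed 1 new [(5,3)] -> total=1
Click 2 (0,4) count=0: revealed 12 new [(0,2) (0,3) (0,4) (0,5) (1,2) (1,3) (1,4) (1,5) (2,4) (2,5) (3,4) (3,5)] -> total=13
Click 3 (2,2) count=2: revealed 1 new [(2,2)] -> total=14
Click 4 (3,2) count=3: revealed 1 new [(3,2)] -> total=15

Answer: 15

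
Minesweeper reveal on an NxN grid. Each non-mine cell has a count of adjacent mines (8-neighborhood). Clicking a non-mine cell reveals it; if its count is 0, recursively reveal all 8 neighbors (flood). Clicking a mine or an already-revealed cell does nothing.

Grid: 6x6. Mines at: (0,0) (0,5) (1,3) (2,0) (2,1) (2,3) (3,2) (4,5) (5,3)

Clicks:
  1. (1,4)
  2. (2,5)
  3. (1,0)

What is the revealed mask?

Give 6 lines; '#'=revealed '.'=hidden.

Click 1 (1,4) count=3: revealed 1 new [(1,4)] -> total=1
Click 2 (2,5) count=0: revealed 5 new [(1,5) (2,4) (2,5) (3,4) (3,5)] -> total=6
Click 3 (1,0) count=3: revealed 1 new [(1,0)] -> total=7

Answer: ......
#...##
....##
....##
......
......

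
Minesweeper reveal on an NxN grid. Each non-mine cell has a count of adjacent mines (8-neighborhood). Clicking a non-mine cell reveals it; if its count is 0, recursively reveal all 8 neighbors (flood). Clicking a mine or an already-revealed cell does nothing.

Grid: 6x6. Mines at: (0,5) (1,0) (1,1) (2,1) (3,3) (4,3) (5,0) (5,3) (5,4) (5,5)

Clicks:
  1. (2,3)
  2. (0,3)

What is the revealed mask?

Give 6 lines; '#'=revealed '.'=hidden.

Click 1 (2,3) count=1: revealed 1 new [(2,3)] -> total=1
Click 2 (0,3) count=0: revealed 8 new [(0,2) (0,3) (0,4) (1,2) (1,3) (1,4) (2,2) (2,4)] -> total=9

Answer: ..###.
..###.
..###.
......
......
......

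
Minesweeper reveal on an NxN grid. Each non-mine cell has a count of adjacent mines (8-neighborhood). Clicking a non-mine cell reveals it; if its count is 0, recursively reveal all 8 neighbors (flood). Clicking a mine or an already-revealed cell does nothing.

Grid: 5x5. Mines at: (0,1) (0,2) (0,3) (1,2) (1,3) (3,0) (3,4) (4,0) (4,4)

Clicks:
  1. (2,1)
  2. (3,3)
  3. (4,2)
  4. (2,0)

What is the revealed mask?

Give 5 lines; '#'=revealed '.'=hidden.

Answer: .....
.....
####.
.###.
.###.

Derivation:
Click 1 (2,1) count=2: revealed 1 new [(2,1)] -> total=1
Click 2 (3,3) count=2: revealed 1 new [(3,3)] -> total=2
Click 3 (4,2) count=0: revealed 7 new [(2,2) (2,3) (3,1) (3,2) (4,1) (4,2) (4,3)] -> total=9
Click 4 (2,0) count=1: revealed 1 new [(2,0)] -> total=10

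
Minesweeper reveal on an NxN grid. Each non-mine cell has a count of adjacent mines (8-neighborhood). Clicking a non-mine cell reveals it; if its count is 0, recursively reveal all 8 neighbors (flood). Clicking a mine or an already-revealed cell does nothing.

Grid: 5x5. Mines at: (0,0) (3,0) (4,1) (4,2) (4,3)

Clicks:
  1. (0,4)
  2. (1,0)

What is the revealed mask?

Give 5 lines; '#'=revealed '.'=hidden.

Click 1 (0,4) count=0: revealed 16 new [(0,1) (0,2) (0,3) (0,4) (1,1) (1,2) (1,3) (1,4) (2,1) (2,2) (2,3) (2,4) (3,1) (3,2) (3,3) (3,4)] -> total=16
Click 2 (1,0) count=1: revealed 1 new [(1,0)] -> total=17

Answer: .####
#####
.####
.####
.....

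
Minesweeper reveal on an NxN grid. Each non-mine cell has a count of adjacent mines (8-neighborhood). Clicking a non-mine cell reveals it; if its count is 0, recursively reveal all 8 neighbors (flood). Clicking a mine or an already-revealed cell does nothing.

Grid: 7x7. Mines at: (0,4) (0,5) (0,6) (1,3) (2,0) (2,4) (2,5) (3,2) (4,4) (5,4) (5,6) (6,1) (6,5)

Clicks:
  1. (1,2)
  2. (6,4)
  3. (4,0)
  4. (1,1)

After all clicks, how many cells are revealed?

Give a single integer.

Click 1 (1,2) count=1: revealed 1 new [(1,2)] -> total=1
Click 2 (6,4) count=2: revealed 1 new [(6,4)] -> total=2
Click 3 (4,0) count=0: revealed 6 new [(3,0) (3,1) (4,0) (4,1) (5,0) (5,1)] -> total=8
Click 4 (1,1) count=1: revealed 1 new [(1,1)] -> total=9

Answer: 9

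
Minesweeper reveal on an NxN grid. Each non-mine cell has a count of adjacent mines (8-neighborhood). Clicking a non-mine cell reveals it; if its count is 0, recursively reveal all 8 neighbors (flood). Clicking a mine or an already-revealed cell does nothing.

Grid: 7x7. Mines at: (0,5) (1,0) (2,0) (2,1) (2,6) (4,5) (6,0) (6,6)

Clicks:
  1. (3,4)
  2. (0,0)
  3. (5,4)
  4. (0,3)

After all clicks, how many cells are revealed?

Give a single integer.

Answer: 36

Derivation:
Click 1 (3,4) count=1: revealed 1 new [(3,4)] -> total=1
Click 2 (0,0) count=1: revealed 1 new [(0,0)] -> total=2
Click 3 (5,4) count=1: revealed 1 new [(5,4)] -> total=3
Click 4 (0,3) count=0: revealed 33 new [(0,1) (0,2) (0,3) (0,4) (1,1) (1,2) (1,3) (1,4) (1,5) (2,2) (2,3) (2,4) (2,5) (3,0) (3,1) (3,2) (3,3) (3,5) (4,0) (4,1) (4,2) (4,3) (4,4) (5,0) (5,1) (5,2) (5,3) (5,5) (6,1) (6,2) (6,3) (6,4) (6,5)] -> total=36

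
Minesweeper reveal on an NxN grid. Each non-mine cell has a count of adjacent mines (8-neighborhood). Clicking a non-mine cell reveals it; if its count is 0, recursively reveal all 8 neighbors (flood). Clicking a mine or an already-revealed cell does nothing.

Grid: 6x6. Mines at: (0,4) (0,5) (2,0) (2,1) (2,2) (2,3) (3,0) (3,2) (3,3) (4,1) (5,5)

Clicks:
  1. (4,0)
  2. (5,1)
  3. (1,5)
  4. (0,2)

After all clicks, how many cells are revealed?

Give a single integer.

Click 1 (4,0) count=2: revealed 1 new [(4,0)] -> total=1
Click 2 (5,1) count=1: revealed 1 new [(5,1)] -> total=2
Click 3 (1,5) count=2: revealed 1 new [(1,5)] -> total=3
Click 4 (0,2) count=0: revealed 8 new [(0,0) (0,1) (0,2) (0,3) (1,0) (1,1) (1,2) (1,3)] -> total=11

Answer: 11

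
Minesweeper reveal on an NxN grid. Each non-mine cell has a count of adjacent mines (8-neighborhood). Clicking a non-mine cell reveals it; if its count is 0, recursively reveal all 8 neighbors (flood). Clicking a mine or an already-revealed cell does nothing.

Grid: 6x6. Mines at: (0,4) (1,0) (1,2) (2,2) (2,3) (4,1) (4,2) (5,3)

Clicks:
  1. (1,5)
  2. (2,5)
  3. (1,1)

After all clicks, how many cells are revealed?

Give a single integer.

Answer: 11

Derivation:
Click 1 (1,5) count=1: revealed 1 new [(1,5)] -> total=1
Click 2 (2,5) count=0: revealed 9 new [(1,4) (2,4) (2,5) (3,4) (3,5) (4,4) (4,5) (5,4) (5,5)] -> total=10
Click 3 (1,1) count=3: revealed 1 new [(1,1)] -> total=11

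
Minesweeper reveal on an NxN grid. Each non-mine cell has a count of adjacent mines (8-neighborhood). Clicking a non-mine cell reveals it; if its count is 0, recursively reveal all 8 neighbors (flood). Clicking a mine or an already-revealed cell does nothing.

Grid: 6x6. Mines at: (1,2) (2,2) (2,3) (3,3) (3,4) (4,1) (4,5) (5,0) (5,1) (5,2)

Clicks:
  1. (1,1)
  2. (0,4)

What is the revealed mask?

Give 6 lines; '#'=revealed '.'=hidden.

Click 1 (1,1) count=2: revealed 1 new [(1,1)] -> total=1
Click 2 (0,4) count=0: revealed 8 new [(0,3) (0,4) (0,5) (1,3) (1,4) (1,5) (2,4) (2,5)] -> total=9

Answer: ...###
.#.###
....##
......
......
......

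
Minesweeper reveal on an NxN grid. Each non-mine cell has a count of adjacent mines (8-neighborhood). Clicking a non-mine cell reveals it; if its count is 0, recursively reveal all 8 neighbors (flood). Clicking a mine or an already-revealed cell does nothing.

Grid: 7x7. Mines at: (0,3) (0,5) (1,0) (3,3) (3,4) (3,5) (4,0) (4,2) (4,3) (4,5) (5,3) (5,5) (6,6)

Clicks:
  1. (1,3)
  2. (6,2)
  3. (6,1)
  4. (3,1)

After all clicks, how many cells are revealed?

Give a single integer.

Answer: 8

Derivation:
Click 1 (1,3) count=1: revealed 1 new [(1,3)] -> total=1
Click 2 (6,2) count=1: revealed 1 new [(6,2)] -> total=2
Click 3 (6,1) count=0: revealed 5 new [(5,0) (5,1) (5,2) (6,0) (6,1)] -> total=7
Click 4 (3,1) count=2: revealed 1 new [(3,1)] -> total=8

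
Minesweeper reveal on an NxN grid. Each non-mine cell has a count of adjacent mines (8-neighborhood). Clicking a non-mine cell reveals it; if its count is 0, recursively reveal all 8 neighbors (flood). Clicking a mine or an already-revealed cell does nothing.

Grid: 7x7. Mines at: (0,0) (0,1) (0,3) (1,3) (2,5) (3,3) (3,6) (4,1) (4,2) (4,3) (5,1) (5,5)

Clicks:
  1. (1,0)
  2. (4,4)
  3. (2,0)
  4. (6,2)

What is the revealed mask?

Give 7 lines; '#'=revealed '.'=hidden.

Click 1 (1,0) count=2: revealed 1 new [(1,0)] -> total=1
Click 2 (4,4) count=3: revealed 1 new [(4,4)] -> total=2
Click 3 (2,0) count=0: revealed 8 new [(1,1) (1,2) (2,0) (2,1) (2,2) (3,0) (3,1) (3,2)] -> total=10
Click 4 (6,2) count=1: revealed 1 new [(6,2)] -> total=11

Answer: .......
###....
###....
###....
....#..
.......
..#....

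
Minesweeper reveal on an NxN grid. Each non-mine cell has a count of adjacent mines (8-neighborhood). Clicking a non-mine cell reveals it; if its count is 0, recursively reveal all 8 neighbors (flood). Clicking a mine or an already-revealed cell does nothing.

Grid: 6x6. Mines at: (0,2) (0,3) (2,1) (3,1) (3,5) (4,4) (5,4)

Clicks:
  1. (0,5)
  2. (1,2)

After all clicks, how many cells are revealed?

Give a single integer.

Click 1 (0,5) count=0: revealed 6 new [(0,4) (0,5) (1,4) (1,5) (2,4) (2,5)] -> total=6
Click 2 (1,2) count=3: revealed 1 new [(1,2)] -> total=7

Answer: 7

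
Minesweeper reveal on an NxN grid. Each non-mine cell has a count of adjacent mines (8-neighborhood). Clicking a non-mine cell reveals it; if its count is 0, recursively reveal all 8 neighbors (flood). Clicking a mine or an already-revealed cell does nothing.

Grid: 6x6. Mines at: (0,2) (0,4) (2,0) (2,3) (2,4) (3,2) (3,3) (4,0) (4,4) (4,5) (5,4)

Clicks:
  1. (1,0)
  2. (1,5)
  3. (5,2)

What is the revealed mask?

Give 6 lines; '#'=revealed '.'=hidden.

Click 1 (1,0) count=1: revealed 1 new [(1,0)] -> total=1
Click 2 (1,5) count=2: revealed 1 new [(1,5)] -> total=2
Click 3 (5,2) count=0: revealed 6 new [(4,1) (4,2) (4,3) (5,1) (5,2) (5,3)] -> total=8

Answer: ......
#....#
......
......
.###..
.###..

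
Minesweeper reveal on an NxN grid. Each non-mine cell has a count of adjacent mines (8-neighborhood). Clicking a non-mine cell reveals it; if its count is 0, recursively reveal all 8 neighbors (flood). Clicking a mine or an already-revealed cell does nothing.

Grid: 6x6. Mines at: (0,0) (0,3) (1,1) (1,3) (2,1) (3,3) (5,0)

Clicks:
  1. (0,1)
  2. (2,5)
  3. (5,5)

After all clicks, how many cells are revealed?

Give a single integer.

Answer: 19

Derivation:
Click 1 (0,1) count=2: revealed 1 new [(0,1)] -> total=1
Click 2 (2,5) count=0: revealed 18 new [(0,4) (0,5) (1,4) (1,5) (2,4) (2,5) (3,4) (3,5) (4,1) (4,2) (4,3) (4,4) (4,5) (5,1) (5,2) (5,3) (5,4) (5,5)] -> total=19
Click 3 (5,5) count=0: revealed 0 new [(none)] -> total=19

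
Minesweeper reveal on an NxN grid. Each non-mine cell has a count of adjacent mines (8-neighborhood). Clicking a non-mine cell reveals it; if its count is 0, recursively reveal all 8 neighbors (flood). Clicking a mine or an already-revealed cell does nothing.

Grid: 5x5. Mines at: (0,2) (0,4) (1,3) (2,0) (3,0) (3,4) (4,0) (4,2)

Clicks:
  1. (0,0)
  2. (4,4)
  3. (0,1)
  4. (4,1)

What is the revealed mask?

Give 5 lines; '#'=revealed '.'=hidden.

Click 1 (0,0) count=0: revealed 4 new [(0,0) (0,1) (1,0) (1,1)] -> total=4
Click 2 (4,4) count=1: revealed 1 new [(4,4)] -> total=5
Click 3 (0,1) count=1: revealed 0 new [(none)] -> total=5
Click 4 (4,1) count=3: revealed 1 new [(4,1)] -> total=6

Answer: ##...
##...
.....
.....
.#..#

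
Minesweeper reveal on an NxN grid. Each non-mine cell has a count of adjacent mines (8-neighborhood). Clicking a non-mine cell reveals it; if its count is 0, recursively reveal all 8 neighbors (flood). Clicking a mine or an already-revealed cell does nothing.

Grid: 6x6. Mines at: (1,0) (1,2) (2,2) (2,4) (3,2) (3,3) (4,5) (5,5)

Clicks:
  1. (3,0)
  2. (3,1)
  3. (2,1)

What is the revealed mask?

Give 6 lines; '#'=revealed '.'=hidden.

Click 1 (3,0) count=0: revealed 14 new [(2,0) (2,1) (3,0) (3,1) (4,0) (4,1) (4,2) (4,3) (4,4) (5,0) (5,1) (5,2) (5,3) (5,4)] -> total=14
Click 2 (3,1) count=2: revealed 0 new [(none)] -> total=14
Click 3 (2,1) count=4: revealed 0 new [(none)] -> total=14

Answer: ......
......
##....
##....
#####.
#####.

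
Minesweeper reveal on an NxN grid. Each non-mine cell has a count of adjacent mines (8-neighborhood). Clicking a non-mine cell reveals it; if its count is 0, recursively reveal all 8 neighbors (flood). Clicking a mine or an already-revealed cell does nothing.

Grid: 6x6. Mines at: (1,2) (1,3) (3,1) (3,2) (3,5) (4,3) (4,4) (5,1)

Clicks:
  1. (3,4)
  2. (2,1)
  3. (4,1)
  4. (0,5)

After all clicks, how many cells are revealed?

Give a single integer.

Answer: 9

Derivation:
Click 1 (3,4) count=3: revealed 1 new [(3,4)] -> total=1
Click 2 (2,1) count=3: revealed 1 new [(2,1)] -> total=2
Click 3 (4,1) count=3: revealed 1 new [(4,1)] -> total=3
Click 4 (0,5) count=0: revealed 6 new [(0,4) (0,5) (1,4) (1,5) (2,4) (2,5)] -> total=9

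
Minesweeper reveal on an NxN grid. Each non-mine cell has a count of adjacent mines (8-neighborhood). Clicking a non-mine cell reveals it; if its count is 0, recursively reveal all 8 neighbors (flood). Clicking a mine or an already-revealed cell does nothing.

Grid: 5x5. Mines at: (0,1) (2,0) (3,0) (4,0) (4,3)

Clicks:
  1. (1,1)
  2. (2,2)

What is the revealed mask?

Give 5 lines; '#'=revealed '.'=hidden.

Answer: ..###
.####
.####
.####
.....

Derivation:
Click 1 (1,1) count=2: revealed 1 new [(1,1)] -> total=1
Click 2 (2,2) count=0: revealed 14 new [(0,2) (0,3) (0,4) (1,2) (1,3) (1,4) (2,1) (2,2) (2,3) (2,4) (3,1) (3,2) (3,3) (3,4)] -> total=15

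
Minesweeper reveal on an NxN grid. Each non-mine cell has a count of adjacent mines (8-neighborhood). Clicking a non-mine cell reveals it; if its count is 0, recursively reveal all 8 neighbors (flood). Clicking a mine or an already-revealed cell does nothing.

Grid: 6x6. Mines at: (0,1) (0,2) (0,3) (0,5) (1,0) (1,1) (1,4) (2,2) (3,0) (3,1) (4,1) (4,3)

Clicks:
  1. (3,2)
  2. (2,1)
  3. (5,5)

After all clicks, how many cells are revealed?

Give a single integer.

Answer: 10

Derivation:
Click 1 (3,2) count=4: revealed 1 new [(3,2)] -> total=1
Click 2 (2,1) count=5: revealed 1 new [(2,1)] -> total=2
Click 3 (5,5) count=0: revealed 8 new [(2,4) (2,5) (3,4) (3,5) (4,4) (4,5) (5,4) (5,5)] -> total=10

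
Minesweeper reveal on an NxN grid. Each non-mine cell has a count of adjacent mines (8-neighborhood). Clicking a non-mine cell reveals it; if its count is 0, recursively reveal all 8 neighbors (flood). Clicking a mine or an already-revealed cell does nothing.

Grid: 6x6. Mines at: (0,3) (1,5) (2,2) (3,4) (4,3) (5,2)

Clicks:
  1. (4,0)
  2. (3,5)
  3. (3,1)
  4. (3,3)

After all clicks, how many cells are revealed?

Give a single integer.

Click 1 (4,0) count=0: revealed 14 new [(0,0) (0,1) (0,2) (1,0) (1,1) (1,2) (2,0) (2,1) (3,0) (3,1) (4,0) (4,1) (5,0) (5,1)] -> total=14
Click 2 (3,5) count=1: revealed 1 new [(3,5)] -> total=15
Click 3 (3,1) count=1: revealed 0 new [(none)] -> total=15
Click 4 (3,3) count=3: revealed 1 new [(3,3)] -> total=16

Answer: 16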